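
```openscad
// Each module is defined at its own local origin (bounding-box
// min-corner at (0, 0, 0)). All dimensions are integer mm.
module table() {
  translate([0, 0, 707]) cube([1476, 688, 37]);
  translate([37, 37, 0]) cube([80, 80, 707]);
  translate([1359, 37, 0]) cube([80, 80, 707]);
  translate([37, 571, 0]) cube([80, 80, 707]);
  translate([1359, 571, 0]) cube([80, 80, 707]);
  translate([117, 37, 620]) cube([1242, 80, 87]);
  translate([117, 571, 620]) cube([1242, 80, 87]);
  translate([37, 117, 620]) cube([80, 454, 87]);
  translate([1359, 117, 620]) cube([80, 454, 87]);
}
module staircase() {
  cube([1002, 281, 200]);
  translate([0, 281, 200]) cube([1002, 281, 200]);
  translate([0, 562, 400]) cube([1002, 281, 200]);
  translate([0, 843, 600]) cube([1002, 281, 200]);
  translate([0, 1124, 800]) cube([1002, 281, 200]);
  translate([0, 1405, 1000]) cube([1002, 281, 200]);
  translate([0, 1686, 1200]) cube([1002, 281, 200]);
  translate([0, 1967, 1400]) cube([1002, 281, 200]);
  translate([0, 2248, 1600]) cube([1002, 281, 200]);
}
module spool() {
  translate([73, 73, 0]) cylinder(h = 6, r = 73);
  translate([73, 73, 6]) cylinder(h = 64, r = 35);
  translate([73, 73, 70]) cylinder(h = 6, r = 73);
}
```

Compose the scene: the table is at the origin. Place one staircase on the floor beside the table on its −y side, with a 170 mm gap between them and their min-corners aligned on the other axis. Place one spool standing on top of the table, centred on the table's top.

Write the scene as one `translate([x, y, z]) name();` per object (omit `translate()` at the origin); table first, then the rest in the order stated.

table();
translate([0, -2699, 0]) staircase();
translate([665, 271, 744]) spool();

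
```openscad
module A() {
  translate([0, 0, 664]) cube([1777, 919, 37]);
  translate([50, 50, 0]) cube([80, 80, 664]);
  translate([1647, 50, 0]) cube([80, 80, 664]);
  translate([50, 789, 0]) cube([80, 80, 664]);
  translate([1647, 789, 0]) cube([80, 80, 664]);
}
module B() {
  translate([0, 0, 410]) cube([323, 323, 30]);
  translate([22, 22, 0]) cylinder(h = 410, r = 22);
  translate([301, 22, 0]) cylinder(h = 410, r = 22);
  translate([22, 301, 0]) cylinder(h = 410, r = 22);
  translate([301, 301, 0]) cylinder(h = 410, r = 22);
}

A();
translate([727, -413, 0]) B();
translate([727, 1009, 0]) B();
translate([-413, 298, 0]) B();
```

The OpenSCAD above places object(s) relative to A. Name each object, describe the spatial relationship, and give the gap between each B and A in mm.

A is a table. B is a stool. Three stools sit around the table at the −y, +y, −x sides. The gap between each stool and the table is 90 mm.

Each stool's nearest face is 90 mm from the table's bounding box.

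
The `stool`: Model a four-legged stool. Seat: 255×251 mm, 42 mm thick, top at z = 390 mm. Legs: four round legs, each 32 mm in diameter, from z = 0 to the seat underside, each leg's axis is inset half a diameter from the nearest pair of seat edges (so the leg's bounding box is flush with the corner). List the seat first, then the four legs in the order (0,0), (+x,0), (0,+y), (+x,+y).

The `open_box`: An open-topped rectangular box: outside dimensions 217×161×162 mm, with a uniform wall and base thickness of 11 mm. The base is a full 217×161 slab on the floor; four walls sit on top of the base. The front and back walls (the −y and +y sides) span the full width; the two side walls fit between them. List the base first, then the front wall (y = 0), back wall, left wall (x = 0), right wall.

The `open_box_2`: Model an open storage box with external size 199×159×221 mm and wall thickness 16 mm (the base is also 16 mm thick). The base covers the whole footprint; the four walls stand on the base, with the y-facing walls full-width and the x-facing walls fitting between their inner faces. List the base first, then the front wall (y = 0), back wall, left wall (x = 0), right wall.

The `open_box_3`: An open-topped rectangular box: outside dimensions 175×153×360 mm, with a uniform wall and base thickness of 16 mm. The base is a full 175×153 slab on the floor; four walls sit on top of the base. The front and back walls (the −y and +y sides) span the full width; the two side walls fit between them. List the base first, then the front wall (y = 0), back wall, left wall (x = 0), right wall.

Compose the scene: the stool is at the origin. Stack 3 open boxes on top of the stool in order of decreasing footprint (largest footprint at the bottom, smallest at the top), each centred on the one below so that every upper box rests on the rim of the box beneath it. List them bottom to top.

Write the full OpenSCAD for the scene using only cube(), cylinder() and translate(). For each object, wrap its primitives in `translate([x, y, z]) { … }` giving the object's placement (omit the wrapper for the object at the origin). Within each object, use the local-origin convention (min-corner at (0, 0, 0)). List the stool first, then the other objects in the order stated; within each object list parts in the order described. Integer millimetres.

translate([0, 0, 348]) cube([255, 251, 42]);
translate([16, 16, 0]) cylinder(h = 348, r = 16);
translate([239, 16, 0]) cylinder(h = 348, r = 16);
translate([16, 235, 0]) cylinder(h = 348, r = 16);
translate([239, 235, 0]) cylinder(h = 348, r = 16);
translate([19, 45, 390]) {
  cube([217, 161, 11]);
  translate([0, 0, 11]) cube([217, 11, 151]);
  translate([0, 150, 11]) cube([217, 11, 151]);
  translate([0, 11, 11]) cube([11, 139, 151]);
  translate([206, 11, 11]) cube([11, 139, 151]);
}
translate([28, 46, 552]) {
  cube([199, 159, 16]);
  translate([0, 0, 16]) cube([199, 16, 205]);
  translate([0, 143, 16]) cube([199, 16, 205]);
  translate([0, 16, 16]) cube([16, 127, 205]);
  translate([183, 16, 16]) cube([16, 127, 205]);
}
translate([40, 49, 773]) {
  cube([175, 153, 16]);
  translate([0, 0, 16]) cube([175, 16, 344]);
  translate([0, 137, 16]) cube([175, 16, 344]);
  translate([0, 16, 16]) cube([16, 121, 344]);
  translate([159, 16, 16]) cube([16, 121, 344]);
}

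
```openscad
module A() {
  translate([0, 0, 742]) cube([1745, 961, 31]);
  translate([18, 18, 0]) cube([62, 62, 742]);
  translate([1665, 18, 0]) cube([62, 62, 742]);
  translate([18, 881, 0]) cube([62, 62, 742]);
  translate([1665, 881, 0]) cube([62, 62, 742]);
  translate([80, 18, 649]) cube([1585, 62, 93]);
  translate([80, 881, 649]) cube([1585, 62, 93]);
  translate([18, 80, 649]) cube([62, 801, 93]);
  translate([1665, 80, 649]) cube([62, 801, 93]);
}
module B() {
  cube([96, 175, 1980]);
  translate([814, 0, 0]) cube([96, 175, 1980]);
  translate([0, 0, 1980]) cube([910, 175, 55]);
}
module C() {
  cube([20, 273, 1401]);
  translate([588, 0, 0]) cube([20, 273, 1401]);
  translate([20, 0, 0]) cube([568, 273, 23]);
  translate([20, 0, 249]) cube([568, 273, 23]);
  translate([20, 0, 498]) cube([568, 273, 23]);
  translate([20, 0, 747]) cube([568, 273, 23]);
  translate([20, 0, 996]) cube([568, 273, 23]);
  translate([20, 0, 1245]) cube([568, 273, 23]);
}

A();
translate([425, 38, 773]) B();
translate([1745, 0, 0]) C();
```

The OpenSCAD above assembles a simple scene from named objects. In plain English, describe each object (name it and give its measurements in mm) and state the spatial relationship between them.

A is a table with a 1745×961 mm rectangular top, 31 mm thick, top surface at z = 773 mm, supported by four 62×62 mm square legs, each inset 18 mm from the nearest pair of top edges, running from the floor. Four apron rails, 62 mm thick and 93 mm tall, run between adjacent legs with their top edges flush with the underside of the top and their outer faces flush with the legs' outer faces.

B is a door frame. The clear opening is 718 mm wide and 1980 mm high. Two 96 mm wide jambs, 175 mm deep, stand either side of the opening from the floor to the top of the opening. A 55 mm thick head sits across the top of both jambs, spanning the full outside width of the frame.

C is a bookshelf 608 mm wide overall, 273 mm deep and 1401 mm tall. The two sides are 20 mm thick vertical panels. 6 horizontal shelves of 23 mm thickness span between the inner faces of the sides; the lowest shelf sits on the floor and shelves are stacked with a clear vertical gap of 226 mm between each pair.

The door frame is on top of the table. The bookshelf is against the table's +x side, with their −y faces flush.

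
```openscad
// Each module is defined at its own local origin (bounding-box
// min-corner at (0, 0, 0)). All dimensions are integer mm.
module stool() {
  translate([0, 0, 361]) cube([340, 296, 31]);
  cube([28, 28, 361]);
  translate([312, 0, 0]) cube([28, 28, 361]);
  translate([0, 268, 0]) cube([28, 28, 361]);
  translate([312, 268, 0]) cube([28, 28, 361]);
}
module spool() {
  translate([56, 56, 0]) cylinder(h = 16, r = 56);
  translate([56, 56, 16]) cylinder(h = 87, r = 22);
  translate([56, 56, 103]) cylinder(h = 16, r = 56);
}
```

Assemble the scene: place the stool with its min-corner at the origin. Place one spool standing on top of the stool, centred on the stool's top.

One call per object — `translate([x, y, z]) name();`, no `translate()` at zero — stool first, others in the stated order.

stool();
translate([114, 92, 392]) spool();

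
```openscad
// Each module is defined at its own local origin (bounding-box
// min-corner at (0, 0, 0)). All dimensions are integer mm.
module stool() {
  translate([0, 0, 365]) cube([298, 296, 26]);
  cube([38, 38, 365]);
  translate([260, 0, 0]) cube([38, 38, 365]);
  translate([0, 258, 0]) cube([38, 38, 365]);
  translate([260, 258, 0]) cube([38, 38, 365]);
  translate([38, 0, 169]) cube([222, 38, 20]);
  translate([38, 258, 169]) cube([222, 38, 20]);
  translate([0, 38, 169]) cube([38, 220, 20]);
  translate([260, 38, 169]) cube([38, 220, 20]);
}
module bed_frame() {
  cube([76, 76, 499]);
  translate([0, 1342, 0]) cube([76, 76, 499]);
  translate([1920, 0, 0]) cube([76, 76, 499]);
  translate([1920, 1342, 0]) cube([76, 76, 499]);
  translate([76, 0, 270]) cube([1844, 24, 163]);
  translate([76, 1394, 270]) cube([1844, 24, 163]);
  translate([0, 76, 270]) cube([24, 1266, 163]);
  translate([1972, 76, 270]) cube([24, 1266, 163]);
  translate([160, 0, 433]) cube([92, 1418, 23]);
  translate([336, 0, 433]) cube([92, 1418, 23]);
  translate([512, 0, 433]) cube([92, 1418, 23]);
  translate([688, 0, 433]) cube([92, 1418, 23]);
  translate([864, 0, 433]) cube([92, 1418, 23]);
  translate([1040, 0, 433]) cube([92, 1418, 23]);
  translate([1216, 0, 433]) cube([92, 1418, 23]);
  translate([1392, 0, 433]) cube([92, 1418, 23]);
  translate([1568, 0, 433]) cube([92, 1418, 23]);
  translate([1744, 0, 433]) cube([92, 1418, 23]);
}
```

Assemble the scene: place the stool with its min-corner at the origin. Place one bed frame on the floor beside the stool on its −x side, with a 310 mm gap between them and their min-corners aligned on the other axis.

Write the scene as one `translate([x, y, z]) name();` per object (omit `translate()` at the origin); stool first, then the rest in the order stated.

stool();
translate([-2306, 0, 0]) bed_frame();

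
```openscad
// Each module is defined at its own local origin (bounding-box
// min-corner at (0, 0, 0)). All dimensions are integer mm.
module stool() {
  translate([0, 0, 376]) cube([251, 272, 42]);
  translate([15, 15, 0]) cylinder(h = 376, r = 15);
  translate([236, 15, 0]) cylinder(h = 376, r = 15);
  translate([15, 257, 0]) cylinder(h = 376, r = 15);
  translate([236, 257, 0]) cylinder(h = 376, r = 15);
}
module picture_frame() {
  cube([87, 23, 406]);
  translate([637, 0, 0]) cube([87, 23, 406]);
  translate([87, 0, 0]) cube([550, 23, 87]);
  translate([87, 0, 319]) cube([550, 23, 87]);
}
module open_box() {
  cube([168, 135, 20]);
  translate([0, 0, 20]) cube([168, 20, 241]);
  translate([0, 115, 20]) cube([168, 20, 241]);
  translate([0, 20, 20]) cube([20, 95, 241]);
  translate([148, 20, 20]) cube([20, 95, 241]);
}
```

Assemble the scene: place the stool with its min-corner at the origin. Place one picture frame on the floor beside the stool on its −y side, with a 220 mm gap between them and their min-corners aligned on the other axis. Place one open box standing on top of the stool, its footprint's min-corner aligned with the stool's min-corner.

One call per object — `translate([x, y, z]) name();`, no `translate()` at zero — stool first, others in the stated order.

stool();
translate([0, -243, 0]) picture_frame();
translate([0, 0, 418]) open_box();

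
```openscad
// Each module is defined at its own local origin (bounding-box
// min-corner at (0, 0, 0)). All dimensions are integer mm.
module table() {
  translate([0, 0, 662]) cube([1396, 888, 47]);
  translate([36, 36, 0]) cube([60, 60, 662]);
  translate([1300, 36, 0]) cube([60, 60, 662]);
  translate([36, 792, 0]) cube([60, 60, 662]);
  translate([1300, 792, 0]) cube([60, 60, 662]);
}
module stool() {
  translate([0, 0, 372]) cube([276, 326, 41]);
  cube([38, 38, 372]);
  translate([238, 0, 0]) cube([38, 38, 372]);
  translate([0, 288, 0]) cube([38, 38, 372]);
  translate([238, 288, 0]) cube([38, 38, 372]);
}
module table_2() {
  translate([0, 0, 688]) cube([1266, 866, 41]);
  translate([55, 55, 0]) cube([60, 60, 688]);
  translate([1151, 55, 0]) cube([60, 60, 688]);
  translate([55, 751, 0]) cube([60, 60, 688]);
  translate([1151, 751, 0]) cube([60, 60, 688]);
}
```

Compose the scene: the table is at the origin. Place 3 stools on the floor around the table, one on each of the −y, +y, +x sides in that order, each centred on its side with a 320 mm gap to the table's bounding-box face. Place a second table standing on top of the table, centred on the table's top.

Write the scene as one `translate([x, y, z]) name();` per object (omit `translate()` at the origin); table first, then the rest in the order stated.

table();
translate([560, -646, 0]) stool();
translate([560, 1208, 0]) stool();
translate([1716, 281, 0]) stool();
translate([65, 11, 709]) table_2();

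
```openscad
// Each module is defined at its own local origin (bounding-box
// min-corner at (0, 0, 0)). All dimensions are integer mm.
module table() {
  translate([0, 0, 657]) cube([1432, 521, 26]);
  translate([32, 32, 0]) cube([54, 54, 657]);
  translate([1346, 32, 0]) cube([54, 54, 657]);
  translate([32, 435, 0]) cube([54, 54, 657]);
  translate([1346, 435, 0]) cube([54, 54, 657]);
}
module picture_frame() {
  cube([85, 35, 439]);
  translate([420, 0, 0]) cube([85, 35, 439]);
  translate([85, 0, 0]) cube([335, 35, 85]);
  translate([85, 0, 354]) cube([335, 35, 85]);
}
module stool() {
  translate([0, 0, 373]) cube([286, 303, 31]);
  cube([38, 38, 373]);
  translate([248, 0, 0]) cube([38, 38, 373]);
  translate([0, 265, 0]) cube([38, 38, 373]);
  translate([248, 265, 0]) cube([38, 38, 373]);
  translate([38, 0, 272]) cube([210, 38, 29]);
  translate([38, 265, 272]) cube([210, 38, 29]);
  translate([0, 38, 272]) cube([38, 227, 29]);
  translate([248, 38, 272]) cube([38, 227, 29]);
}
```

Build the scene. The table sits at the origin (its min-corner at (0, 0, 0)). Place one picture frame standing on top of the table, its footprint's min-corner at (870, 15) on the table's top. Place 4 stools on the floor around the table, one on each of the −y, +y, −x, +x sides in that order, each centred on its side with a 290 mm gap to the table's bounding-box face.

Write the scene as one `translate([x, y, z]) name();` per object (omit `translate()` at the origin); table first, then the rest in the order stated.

table();
translate([870, 15, 683]) picture_frame();
translate([573, -593, 0]) stool();
translate([573, 811, 0]) stool();
translate([-576, 109, 0]) stool();
translate([1722, 109, 0]) stool();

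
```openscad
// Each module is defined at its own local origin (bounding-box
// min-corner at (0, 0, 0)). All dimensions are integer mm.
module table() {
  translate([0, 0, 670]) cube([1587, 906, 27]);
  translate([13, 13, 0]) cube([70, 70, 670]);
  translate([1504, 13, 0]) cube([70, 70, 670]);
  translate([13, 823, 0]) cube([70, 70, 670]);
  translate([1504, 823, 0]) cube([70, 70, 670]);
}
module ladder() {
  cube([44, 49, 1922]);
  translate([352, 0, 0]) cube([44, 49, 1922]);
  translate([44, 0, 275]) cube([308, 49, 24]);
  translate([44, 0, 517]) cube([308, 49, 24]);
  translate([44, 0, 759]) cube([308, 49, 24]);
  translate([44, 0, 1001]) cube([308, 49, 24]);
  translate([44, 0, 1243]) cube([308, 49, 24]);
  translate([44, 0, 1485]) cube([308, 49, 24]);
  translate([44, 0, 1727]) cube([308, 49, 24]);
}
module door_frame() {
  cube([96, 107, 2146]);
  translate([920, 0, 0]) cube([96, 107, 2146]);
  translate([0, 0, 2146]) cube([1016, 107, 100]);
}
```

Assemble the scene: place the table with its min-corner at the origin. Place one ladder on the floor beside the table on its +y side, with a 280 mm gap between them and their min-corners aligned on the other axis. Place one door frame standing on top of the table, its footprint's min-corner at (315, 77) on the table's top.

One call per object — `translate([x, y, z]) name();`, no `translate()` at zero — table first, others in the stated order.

table();
translate([0, 1186, 0]) ladder();
translate([315, 77, 697]) door_frame();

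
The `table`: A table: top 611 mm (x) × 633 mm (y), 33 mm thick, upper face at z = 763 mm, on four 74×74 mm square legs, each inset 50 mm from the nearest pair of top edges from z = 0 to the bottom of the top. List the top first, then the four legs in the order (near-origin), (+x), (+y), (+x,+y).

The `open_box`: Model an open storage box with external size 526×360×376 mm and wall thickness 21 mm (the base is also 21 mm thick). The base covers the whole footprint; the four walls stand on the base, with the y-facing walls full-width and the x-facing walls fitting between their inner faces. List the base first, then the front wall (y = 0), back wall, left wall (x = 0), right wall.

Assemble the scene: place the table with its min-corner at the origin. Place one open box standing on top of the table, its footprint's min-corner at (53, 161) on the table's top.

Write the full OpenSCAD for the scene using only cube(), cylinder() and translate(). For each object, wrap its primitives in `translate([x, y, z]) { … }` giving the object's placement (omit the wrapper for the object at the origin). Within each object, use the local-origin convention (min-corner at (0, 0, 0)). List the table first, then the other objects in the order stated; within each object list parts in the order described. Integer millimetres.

translate([0, 0, 730]) cube([611, 633, 33]);
translate([50, 50, 0]) cube([74, 74, 730]);
translate([487, 50, 0]) cube([74, 74, 730]);
translate([50, 509, 0]) cube([74, 74, 730]);
translate([487, 509, 0]) cube([74, 74, 730]);
translate([53, 161, 763]) {
  cube([526, 360, 21]);
  translate([0, 0, 21]) cube([526, 21, 355]);
  translate([0, 339, 21]) cube([526, 21, 355]);
  translate([0, 21, 21]) cube([21, 318, 355]);
  translate([505, 21, 21]) cube([21, 318, 355]);
}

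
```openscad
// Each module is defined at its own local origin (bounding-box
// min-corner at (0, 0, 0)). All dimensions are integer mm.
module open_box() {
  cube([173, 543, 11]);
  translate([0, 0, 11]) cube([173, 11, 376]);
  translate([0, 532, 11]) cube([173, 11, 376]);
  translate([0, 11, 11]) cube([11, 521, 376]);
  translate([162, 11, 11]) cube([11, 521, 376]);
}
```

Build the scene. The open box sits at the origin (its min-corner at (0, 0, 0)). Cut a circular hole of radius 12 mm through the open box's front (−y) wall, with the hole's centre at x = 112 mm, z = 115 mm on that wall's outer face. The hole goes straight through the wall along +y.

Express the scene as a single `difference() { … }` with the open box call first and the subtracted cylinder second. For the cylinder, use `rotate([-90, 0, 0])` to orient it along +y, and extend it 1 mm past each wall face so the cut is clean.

difference() {
  open_box();
  translate([112, -1, 115]) rotate([-90, 0, 0]) cylinder(h = 13, r = 12);
}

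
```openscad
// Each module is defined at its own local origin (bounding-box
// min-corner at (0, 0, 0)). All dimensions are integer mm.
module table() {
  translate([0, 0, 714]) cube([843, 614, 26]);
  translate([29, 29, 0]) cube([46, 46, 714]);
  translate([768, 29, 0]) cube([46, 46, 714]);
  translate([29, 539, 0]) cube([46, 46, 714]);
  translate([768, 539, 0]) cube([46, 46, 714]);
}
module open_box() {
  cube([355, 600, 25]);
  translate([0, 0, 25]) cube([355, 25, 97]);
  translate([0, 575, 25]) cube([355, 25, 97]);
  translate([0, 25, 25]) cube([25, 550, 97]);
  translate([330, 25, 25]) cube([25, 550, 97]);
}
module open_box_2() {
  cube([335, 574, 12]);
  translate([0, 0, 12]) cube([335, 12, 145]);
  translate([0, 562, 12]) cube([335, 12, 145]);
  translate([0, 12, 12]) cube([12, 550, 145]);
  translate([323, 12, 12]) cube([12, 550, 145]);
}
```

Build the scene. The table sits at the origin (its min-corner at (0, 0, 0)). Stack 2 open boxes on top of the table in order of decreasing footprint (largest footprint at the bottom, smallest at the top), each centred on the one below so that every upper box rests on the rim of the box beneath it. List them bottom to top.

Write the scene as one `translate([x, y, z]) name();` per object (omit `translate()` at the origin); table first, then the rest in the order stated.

table();
translate([244, 7, 740]) open_box();
translate([254, 20, 862]) open_box_2();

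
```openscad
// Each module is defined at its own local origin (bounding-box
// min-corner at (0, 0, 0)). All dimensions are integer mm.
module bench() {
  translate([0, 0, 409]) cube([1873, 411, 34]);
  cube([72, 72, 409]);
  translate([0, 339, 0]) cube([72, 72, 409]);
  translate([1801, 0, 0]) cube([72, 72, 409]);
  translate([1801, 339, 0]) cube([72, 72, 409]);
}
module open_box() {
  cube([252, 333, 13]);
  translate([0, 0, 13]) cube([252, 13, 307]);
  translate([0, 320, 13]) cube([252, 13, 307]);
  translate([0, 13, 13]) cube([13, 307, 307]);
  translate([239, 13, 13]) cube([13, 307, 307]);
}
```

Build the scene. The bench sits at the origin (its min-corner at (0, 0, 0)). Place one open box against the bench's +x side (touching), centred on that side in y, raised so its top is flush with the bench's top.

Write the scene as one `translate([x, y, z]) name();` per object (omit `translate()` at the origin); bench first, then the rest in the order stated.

bench();
translate([1873, 39, 123]) open_box();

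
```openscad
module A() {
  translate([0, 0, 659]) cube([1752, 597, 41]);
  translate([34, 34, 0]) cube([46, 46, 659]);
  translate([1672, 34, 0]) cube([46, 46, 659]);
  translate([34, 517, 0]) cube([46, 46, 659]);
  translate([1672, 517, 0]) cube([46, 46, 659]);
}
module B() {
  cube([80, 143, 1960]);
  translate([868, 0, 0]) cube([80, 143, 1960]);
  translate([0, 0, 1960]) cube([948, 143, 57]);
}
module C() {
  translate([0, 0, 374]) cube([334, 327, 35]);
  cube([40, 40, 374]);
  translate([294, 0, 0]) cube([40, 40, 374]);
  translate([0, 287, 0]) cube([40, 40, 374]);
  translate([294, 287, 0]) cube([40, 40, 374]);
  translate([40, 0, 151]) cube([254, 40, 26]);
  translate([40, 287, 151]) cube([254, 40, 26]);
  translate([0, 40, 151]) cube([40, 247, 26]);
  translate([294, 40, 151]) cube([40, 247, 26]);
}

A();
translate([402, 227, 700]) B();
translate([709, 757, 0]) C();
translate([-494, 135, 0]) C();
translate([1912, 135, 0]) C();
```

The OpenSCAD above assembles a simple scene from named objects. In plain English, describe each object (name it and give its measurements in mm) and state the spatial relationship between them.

A is a rectangular dining table. The top is 1752×597×41 mm with its upper surface at z = 700 mm. It stands on four 46×46 mm square legs, each inset 34 mm from the nearest pair of top edges, running from the floor to the underside of the top.

B is a rectangular door frame: two vertical jambs of 80×143 mm section, 1960 mm tall, with a clear opening 788 mm wide between their inner faces. A header 57 mm tall and 143 mm deep lies on top of the jambs and spans the full outside width.

C is a four-legged stool. The seat is a 334×327×35 mm slab whose top surface is at z = 409 mm; four square legs, each 40×40 mm in cross-section, run from the floor (z = 0) to the underside of the seat, each flush with a corner of the seat. Four stretchers, 40 mm wide and 26 mm tall, connect adjacent legs with their undersides at z = 151 mm, each running between the inner faces of the legs it joins and aligned with the legs' outer faces on the other axis.

The door frame is on top of the table, centred. Three stools sit around the table at the +y, −x, +x sides.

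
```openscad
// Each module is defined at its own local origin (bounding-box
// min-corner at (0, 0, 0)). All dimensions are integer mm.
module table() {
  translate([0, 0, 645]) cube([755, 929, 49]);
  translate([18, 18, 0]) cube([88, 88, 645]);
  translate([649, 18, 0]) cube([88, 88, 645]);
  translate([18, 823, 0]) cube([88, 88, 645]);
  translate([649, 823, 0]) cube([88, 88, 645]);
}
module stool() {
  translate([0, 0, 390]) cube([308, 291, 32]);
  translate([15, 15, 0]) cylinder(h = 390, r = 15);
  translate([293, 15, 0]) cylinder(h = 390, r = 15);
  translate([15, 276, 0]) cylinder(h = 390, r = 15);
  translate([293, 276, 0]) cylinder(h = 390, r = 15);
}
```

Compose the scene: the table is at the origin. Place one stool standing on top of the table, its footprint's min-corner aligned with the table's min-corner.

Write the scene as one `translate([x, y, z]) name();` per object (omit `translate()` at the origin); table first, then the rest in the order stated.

table();
translate([0, 0, 694]) stool();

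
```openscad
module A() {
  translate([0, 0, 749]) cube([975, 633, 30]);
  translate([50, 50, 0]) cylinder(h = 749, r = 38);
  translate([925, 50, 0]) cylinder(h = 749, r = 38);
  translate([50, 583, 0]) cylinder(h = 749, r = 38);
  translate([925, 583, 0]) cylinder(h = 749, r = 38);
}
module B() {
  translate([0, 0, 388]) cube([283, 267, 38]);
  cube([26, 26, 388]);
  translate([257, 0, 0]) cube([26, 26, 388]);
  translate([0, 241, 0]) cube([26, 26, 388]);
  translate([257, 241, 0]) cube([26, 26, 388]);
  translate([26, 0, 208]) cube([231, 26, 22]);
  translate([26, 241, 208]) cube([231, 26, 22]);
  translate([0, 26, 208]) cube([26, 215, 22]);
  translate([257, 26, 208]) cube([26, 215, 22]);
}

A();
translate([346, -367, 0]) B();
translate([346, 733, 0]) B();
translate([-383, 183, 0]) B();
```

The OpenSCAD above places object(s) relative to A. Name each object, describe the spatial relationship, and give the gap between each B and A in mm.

Each stool's nearest face is 100 mm from the table's bounding box.

A is a table. B is a stool. Three stools sit around the table at the −y, +y, −x sides. The gap between each stool and the table is 100 mm.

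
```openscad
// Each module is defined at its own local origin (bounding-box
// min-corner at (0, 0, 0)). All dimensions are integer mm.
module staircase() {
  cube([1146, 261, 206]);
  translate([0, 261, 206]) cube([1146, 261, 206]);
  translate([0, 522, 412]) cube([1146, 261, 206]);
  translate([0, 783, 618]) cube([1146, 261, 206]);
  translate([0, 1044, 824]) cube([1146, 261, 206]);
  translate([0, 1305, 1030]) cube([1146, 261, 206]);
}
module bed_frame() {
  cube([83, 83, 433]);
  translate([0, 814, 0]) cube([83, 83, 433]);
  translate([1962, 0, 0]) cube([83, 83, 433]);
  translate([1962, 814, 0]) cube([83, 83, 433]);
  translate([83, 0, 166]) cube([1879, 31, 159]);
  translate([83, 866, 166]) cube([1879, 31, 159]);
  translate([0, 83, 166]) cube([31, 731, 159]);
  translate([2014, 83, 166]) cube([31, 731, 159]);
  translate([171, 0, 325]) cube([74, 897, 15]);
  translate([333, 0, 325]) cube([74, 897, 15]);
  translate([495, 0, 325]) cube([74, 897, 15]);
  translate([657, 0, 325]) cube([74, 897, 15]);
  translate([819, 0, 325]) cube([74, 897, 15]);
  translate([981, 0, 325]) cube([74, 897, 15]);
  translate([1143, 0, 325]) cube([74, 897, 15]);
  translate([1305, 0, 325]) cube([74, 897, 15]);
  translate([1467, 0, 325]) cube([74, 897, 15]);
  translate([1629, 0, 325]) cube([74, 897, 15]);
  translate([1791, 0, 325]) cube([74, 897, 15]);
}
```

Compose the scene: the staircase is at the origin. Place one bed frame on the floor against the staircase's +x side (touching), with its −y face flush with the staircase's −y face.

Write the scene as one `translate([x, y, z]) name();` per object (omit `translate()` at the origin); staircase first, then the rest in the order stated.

staircase();
translate([1146, 0, 0]) bed_frame();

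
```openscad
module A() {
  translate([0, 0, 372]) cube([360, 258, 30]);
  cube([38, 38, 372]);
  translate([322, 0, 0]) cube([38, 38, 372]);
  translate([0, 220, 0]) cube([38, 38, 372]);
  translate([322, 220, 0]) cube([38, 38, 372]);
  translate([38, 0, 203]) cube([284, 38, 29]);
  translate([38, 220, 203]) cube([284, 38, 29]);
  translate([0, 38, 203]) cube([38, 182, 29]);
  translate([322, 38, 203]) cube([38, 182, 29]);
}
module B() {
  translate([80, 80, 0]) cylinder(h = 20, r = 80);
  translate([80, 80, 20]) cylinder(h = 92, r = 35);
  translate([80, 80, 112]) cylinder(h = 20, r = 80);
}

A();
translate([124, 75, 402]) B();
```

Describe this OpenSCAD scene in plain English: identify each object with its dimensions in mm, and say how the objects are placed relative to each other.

A is a four-legged stool. The seat is a 360×258×30 mm slab whose top surface is at z = 402 mm; four square legs, each 38×38 mm in cross-section, run from the floor (z = 0) to the underside of the seat, each flush with a corner of the seat. Four stretchers, 38 mm wide and 29 mm tall, connect adjacent legs with their undersides at z = 203 mm, each running between the inner faces of the legs it joins and aligned with the legs' outer faces on the other axis.

B is a spool: two coaxial disc flanges of radius 80 mm and thickness 20 mm, joined by a core cylinder of radius 35 mm and height 92 mm. The lower flange rests on z = 0 and the three cylinders share a vertical axis.

The spool is on top of the stool.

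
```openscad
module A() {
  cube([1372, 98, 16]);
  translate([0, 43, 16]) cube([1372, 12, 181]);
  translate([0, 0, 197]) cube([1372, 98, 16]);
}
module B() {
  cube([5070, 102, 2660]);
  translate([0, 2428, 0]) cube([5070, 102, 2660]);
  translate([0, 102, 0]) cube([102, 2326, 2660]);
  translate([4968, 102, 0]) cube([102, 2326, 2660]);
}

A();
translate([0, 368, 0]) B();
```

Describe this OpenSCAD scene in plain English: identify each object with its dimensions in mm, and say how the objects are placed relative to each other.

A is an I-beam lying along x, 1372 mm long. Overall section height 213 mm. Two flanges 98 mm wide (y) and 16 mm thick, one on the floor and one at the top; a web 12 mm thick runs between them, centred on the flange width.

B is the wall frame of a small rectangular building: four walls, each 2660 mm tall and 102 mm thick, enclosing a footprint 5070 mm (x) by 2530 mm (y) outside-to-outside, with no floor or roof. The front and back walls (the −y and +y sides) span the full width; the two side walls fit between them.

The house frame is on the floor beside the I-beam on its +y side.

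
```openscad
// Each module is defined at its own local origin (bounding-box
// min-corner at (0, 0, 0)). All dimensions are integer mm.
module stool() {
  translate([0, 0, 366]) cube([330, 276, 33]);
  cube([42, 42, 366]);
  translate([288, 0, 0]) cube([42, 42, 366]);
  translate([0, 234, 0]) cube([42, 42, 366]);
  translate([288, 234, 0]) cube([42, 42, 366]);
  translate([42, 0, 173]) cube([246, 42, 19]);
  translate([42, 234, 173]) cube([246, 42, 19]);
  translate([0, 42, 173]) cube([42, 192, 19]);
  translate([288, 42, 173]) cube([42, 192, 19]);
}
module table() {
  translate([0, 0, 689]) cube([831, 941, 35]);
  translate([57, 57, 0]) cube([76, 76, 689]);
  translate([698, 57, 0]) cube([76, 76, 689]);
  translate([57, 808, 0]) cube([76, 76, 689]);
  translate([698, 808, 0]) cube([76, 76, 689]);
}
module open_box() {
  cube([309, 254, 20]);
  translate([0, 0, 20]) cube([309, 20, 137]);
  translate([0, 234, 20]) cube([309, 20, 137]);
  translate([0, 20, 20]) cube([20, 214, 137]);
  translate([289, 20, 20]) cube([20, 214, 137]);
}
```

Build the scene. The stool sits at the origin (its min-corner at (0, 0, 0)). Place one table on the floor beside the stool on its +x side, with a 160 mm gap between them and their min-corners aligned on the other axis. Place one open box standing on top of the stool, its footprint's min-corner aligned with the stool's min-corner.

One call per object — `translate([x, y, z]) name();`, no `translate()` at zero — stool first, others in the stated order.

stool();
translate([490, 0, 0]) table();
translate([0, 0, 399]) open_box();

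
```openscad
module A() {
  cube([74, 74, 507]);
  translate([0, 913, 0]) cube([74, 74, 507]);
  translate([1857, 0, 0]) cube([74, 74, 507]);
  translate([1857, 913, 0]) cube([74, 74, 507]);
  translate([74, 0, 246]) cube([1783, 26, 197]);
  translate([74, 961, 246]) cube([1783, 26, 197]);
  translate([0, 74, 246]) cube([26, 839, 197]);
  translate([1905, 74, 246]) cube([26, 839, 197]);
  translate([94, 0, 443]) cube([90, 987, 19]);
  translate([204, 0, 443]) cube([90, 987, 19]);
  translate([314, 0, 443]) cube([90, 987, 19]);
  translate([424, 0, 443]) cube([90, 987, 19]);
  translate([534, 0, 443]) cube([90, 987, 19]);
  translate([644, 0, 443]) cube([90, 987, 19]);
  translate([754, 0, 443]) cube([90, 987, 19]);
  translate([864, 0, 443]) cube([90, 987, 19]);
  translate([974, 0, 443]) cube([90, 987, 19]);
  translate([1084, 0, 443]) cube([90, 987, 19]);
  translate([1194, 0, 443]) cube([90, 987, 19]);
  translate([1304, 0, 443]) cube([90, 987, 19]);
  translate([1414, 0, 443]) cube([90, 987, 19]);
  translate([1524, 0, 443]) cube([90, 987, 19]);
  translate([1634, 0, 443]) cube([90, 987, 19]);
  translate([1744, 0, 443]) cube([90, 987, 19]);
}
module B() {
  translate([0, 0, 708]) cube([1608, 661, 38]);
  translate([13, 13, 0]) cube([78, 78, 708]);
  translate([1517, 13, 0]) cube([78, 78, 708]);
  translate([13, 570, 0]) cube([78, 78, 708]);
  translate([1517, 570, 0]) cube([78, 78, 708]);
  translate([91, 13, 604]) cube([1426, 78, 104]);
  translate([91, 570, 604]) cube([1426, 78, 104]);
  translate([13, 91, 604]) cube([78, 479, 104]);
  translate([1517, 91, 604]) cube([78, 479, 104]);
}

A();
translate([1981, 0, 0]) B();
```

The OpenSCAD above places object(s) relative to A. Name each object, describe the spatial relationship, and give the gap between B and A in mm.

A is a bed frame. B is a table. The table is on the floor beside the bed frame on its +x side. The gap between the table and the bed frame is 50 mm.

The table's nearest face is 50 mm from the bed frame's +x face.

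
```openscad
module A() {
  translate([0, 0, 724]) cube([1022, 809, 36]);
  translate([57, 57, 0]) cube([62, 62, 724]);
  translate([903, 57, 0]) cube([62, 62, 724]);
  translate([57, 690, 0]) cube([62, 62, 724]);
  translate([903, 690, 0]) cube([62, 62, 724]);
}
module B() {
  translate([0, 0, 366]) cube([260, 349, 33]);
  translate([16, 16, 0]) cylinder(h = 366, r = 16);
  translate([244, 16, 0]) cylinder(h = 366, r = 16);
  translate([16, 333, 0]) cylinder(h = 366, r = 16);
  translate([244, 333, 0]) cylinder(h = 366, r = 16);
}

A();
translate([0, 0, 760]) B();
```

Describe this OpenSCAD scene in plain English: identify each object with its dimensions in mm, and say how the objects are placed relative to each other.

A is a rectangular dining table. The top is 1022×809×36 mm with its upper surface at z = 760 mm. It stands on four 62×62 mm square legs, each inset 57 mm from the nearest pair of top edges, running from the floor to the underside of the top.

B is a four-legged stool. The seat is 260×349 mm, 33 mm thick, top at z = 399 mm. It stands on four round legs, each 32 mm in diameter, from z = 0 to the seat underside, each leg's axis is inset half a diameter from the nearest pair of seat edges (so the leg's bounding box is flush with the corner).

The stool is on top of the table.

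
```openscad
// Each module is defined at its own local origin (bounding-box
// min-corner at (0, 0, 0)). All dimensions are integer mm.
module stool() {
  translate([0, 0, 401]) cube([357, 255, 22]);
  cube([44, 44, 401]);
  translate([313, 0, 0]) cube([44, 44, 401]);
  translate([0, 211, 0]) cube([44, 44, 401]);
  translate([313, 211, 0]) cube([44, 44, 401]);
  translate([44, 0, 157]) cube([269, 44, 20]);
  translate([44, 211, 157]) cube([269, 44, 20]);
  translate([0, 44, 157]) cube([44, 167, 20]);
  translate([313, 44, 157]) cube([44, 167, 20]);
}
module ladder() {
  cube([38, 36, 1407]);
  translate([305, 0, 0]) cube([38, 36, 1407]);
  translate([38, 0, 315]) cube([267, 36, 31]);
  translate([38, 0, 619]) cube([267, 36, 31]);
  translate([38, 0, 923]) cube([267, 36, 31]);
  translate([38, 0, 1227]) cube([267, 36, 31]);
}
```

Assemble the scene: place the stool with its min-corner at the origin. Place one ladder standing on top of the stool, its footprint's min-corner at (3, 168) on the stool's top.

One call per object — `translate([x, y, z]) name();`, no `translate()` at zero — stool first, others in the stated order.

stool();
translate([3, 168, 423]) ladder();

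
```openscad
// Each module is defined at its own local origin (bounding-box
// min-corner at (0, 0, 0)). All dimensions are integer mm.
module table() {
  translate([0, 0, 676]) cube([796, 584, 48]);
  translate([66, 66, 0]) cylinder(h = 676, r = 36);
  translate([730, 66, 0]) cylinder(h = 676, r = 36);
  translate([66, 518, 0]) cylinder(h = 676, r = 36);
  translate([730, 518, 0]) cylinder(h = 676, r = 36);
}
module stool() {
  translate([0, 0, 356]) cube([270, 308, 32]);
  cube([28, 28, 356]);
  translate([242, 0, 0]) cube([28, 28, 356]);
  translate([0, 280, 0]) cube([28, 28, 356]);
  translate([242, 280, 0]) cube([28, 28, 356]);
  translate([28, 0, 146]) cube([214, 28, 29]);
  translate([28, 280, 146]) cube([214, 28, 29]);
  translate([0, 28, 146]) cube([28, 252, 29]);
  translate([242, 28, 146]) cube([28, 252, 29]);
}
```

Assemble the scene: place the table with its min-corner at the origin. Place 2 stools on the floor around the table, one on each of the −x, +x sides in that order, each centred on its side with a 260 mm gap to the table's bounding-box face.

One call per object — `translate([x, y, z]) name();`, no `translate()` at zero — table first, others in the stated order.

table();
translate([-530, 138, 0]) stool();
translate([1056, 138, 0]) stool();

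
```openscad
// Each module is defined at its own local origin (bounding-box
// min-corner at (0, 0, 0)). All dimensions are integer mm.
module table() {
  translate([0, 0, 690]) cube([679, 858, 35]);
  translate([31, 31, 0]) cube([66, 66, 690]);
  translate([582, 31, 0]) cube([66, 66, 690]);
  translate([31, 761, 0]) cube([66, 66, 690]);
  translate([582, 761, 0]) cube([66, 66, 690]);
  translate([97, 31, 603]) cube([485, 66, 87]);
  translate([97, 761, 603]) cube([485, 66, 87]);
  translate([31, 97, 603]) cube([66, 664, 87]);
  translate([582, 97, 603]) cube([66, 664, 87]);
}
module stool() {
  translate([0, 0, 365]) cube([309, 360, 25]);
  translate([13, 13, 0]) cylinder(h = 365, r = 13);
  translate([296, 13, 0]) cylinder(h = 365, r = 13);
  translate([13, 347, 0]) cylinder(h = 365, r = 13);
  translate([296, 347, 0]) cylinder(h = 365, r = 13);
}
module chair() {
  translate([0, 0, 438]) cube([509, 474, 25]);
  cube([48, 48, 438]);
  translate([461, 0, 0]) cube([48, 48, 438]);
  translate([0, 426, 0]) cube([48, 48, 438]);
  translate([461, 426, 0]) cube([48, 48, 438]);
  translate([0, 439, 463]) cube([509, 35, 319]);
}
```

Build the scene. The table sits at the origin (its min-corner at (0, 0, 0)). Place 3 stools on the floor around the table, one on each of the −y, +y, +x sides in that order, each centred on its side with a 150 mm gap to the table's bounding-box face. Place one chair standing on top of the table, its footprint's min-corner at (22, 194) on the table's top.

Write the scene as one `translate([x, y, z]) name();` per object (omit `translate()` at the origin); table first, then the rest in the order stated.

table();
translate([185, -510, 0]) stool();
translate([185, 1008, 0]) stool();
translate([829, 249, 0]) stool();
translate([22, 194, 725]) chair();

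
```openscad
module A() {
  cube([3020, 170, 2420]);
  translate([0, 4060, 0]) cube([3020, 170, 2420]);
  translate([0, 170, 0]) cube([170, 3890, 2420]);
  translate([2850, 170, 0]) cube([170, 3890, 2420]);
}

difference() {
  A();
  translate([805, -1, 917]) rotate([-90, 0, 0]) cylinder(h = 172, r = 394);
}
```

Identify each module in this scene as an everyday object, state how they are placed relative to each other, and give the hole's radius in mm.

The subtracted cylinder has r = 394 mm.

A is a house frame. The house frame has a circular hole through its front wall. The hole's radius is 394 mm.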